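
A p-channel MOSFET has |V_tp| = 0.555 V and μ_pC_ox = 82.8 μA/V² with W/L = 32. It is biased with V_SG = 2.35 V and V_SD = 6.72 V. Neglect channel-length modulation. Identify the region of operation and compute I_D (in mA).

Saturation; I_D = 4.27 mA

k_p = μ_pC_ox · (W/L) = 2.65 mA/V².
V_ov = V_SG − |V_tp| = 2.35 − 0.555 = 1.79 V.
Since V_SD = 6.72 V ≥ V_ov = 1.79 V, the device is in saturation.
I_D = ½ k_p V_ov² = 0.5 × 2.65 × 1.79² = 4.27 mA.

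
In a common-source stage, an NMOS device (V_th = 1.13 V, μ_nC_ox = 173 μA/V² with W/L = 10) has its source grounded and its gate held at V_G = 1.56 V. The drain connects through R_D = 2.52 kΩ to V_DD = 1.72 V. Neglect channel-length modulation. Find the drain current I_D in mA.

V_GS = V_G = 1.56 V, so V_ov = 1.56 − 1.13 = 0.43 V.
k_n = μ_nC_ox · (W/L) = 1.73 mA/V².
Assume saturation: I_D = ½ k_n V_ov² = 0.5 × 1.73 × 0.43² = 0.16 mA, giving V_DS = V_DD − I_D R_D = 1.72 − 0.16 × 2.52 = 1.32 V.
V_DS = 1.32 V ≥ V_ov = 0.43 V, confirming saturation.

I_D = 0.160 mA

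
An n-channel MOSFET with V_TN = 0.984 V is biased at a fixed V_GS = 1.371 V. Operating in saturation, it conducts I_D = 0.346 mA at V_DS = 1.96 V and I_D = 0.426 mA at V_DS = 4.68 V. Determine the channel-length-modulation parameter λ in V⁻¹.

With V_GS fixed, I_D ∝ (1 + λ V_DS) in saturation, so I_D2/I_D1 = (1 + λ V_DS2)/(1 + λ V_DS1).
0.426/0.346 = 1.231 = (1 + 4.68 λ)/(1 + 1.96 λ).
Solving: λ (I_D1 V_DS2 − I_D2 V_DS1) = I_D2 − I_D1, so λ = (0.426 − 0.346) / (0.346 × 4.68 − 0.426 × 1.96) = 0.08 / 0.784 = 0.102 V⁻¹.

λ = 0.102 V⁻¹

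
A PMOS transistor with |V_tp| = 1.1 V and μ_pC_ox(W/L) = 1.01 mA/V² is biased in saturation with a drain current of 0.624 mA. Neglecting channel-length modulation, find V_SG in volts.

In saturation I_D = ½ k_p (V_SG − |V_tp|)², so V_SG − |V_tp| = √(2 I_D / k_p) = √(2 × 0.624 / 1.01) = 1.11 V.
V_SG = 1.1 + 1.11 = 2.21 V.

V_SG = 2.21 V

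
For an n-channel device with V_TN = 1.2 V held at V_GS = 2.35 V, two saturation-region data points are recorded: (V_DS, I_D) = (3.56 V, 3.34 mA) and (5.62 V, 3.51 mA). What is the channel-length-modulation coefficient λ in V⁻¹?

λ = 0.0271 V⁻¹

With V_GS fixed, I_D ∝ (1 + λ V_DS) in saturation, so I_D2/I_D1 = (1 + λ V_DS2)/(1 + λ V_DS1).
3.51/3.34 = 1.051 = (1 + 5.62 λ)/(1 + 3.56 λ).
Solving: λ (I_D1 V_DS2 − I_D2 V_DS1) = I_D2 − I_D1, so λ = (3.51 − 3.34) / (3.34 × 5.62 − 3.51 × 3.56) = 0.17 / 6.28 = 0.0271 V⁻¹.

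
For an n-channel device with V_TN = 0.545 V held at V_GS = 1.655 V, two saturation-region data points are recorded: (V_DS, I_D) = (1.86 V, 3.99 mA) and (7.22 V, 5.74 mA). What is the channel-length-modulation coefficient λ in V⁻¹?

λ = 0.0965 V⁻¹

With V_GS fixed, I_D ∝ (1 + λ V_DS) in saturation, so I_D2/I_D1 = (1 + λ V_DS2)/(1 + λ V_DS1).
5.74/3.99 = 1.439 = (1 + 7.22 λ)/(1 + 1.86 λ).
Solving: λ (I_D1 V_DS2 − I_D2 V_DS1) = I_D2 − I_D1, so λ = (5.74 − 3.99) / (3.99 × 7.22 − 5.74 × 1.86) = 1.75 / 18.1 = 0.0965 V⁻¹.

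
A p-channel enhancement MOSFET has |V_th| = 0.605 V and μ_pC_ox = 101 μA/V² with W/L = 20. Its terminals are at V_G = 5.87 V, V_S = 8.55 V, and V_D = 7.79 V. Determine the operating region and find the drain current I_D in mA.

Triode; I_D = 2.60 mA

V_SG = V_S − V_G = 8.55 − 5.87 = 2.68 V; V_SD = V_S − V_D = 8.55 − 7.79 = 0.76 V.
k_p = μ_pC_ox · (W/L) = 2.02 mA/V².
V_ov = V_SG − |V_th| = 2.68 − 0.605 = 2.08 V.
Since V_SD = 0.76 V < V_ov = 2.08 V, the device is in the triode region.
I_D = k_p [V_ov · V_SD − ½ V_SD²] = 2.02 × [2.08 × 0.76 − 0.5 × 0.76²] = 2.6 mA.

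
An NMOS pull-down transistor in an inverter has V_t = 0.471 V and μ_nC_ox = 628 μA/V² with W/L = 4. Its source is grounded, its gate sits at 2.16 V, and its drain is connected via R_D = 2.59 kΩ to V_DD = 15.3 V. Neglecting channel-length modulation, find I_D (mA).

I_D = 3.58 mA

V_GS = V_G = 2.16 V, so V_ov = 2.16 − 0.471 = 1.69 V.
k_n = μ_nC_ox · (W/L) = 2.512 mA/V².
Assume saturation: I_D = ½ k_n V_ov² = 0.5 × 2.512 × 1.69² = 3.58 mA, giving V_DS = V_DD − I_D R_D = 15.3 − 3.58 × 2.59 = 6.02 V.
V_DS = 6.02 V ≥ V_ov = 1.69 V, confirming saturation.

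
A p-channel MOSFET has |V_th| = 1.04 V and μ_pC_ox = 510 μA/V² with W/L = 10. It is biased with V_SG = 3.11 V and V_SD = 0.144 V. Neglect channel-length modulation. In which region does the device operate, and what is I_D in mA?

k_p = μ_pC_ox · (W/L) = 5.1 mA/V².
V_ov = V_SG − |V_th| = 3.11 − 1.04 = 2.07 V.
Since V_SD = 0.144 V < V_ov = 2.07 V, the device is in the triode region.
I_D = k_p [V_ov · V_SD − ½ V_SD²] = 5.1 × [2.07 × 0.144 − 0.5 × 0.144²] = 1.47 mA.

Triode; I_D = 1.47 mA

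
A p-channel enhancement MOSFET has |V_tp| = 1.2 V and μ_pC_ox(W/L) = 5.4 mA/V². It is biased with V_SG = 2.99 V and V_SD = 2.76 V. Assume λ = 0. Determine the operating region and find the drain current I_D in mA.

Saturation; I_D = 8.65 mA

V_ov = V_SG − |V_tp| = 2.99 − 1.2 = 1.79 V.
Since V_SD = 2.76 V ≥ V_ov = 1.79 V, the device is in saturation.
I_D = ½ k_p V_ov² = 0.5 × 5.4 × 1.79² = 8.65 mA.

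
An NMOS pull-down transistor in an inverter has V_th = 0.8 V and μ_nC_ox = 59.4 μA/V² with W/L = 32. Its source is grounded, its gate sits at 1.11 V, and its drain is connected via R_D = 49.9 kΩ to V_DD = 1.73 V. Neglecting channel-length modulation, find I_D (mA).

I_D = 0.0334 mA

V_GS = V_G = 1.11 V, so V_ov = 1.11 − 0.8 = 0.31 V.
k_n = μ_nC_ox · (W/L) = 1.901 mA/V².
Assume saturation: I_D = ½ k_n V_ov² = 0.5 × 1.901 × 0.31² = 0.0913 mA, giving V_DS = V_DD − I_D R_D = 1.73 − 0.0913 × 49.9 = -2.83 V.
But -2.83 V < V_ov = 0.31 V, so the device is actually in triode.
In triode I_D = k_n[V_ov V_DS − ½ V_DS²] and I_D = (V_DD − V_DS)/R_D. Equating: 47.4 V_DS² − 30.4 V_DS + 1.73 = 0, giving V_DS = 0.0631 V (the root below V_ov).
I_D = (1.73 − 0.0631) / 49.9 = 0.0334 mA.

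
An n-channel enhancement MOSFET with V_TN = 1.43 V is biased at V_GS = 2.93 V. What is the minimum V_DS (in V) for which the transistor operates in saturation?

V_DS,sat = 1.50 V

The boundary between triode and saturation is V_DS = V_GS − V_TN = V_ov.
V_ov = 2.93 − 1.43 = 1.5 V.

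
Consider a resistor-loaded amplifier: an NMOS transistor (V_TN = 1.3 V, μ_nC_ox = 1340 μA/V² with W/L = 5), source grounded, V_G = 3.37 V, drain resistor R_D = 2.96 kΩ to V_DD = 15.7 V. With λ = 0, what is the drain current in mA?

I_D = 5.16 mA

V_GS = V_G = 3.37 V, so V_ov = 3.37 − 1.3 = 2.07 V.
k_n = μ_nC_ox · (W/L) = 6.7 mA/V².
Assume saturation: I_D = ½ k_n V_ov² = 0.5 × 6.7 × 2.07² = 14.4 mA, giving V_DS = V_DD − I_D R_D = 15.7 − 14.4 × 2.96 = -26.8 V.
But -26.8 V < V_ov = 2.07 V, so the device is actually in triode.
In triode I_D = k_n[V_ov V_DS − ½ V_DS²] and I_D = (V_DD − V_DS)/R_D. Equating: 9.92 V_DS² − 42.05 V_DS + 15.7 = 0, giving V_DS = 0.414 V (the root below V_ov).
I_D = (15.7 − 0.414) / 2.96 = 5.16 mA.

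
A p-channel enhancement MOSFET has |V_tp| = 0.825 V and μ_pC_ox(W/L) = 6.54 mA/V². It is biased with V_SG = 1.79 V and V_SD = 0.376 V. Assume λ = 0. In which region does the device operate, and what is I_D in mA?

V_ov = V_SG − |V_tp| = 1.79 − 0.825 = 0.965 V.
Since V_SD = 0.376 V < V_ov = 0.965 V, the device is in the triode region.
I_D = k_p [V_ov · V_SD − ½ V_SD²] = 6.54 × [0.965 × 0.376 − 0.5 × 0.376²] = 1.91 mA.

Triode; I_D = 1.91 mA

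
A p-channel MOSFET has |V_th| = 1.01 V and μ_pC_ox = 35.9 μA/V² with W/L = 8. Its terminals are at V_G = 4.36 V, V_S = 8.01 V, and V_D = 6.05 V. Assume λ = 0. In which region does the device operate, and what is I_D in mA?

V_SG = V_S − V_G = 8.01 − 4.36 = 3.65 V; V_SD = V_S − V_D = 8.01 − 6.05 = 1.96 V.
k_p = μ_pC_ox · (W/L) = 0.2872 mA/V².
V_ov = V_SG − |V_th| = 3.65 − 1.01 = 2.64 V.
Since V_SD = 1.96 V < V_ov = 2.64 V, the device is in the triode region.
I_D = k_p [V_ov · V_SD − ½ V_SD²] = 0.2872 × [2.64 × 1.96 − 0.5 × 1.96²] = 0.934 mA.

Triode; I_D = 0.934 mA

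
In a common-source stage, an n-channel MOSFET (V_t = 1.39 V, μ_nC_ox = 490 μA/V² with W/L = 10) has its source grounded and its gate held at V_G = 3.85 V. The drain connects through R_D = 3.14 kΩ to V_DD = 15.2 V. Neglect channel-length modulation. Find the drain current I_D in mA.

I_D = 4.70 mA

V_GS = V_G = 3.85 V, so V_ov = 3.85 − 1.39 = 2.46 V.
k_n = μ_nC_ox · (W/L) = 4.9 mA/V².
Assume saturation: I_D = ½ k_n V_ov² = 0.5 × 4.9 × 2.46² = 14.8 mA, giving V_DS = V_DD − I_D R_D = 15.2 − 14.8 × 3.14 = -31.4 V.
But -31.4 V < V_ov = 2.46 V, so the device is actually in triode.
In triode I_D = k_n[V_ov V_DS − ½ V_DS²] and I_D = (V_DD − V_DS)/R_D. Equating: 7.69 V_DS² − 38.85 V_DS + 15.2 = 0, giving V_DS = 0.427 V (the root below V_ov).
I_D = (15.2 − 0.427) / 3.14 = 4.7 mA.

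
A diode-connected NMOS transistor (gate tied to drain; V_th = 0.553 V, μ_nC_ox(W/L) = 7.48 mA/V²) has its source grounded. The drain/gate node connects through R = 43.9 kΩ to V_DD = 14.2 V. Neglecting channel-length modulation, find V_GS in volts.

With gate tied to drain, V_GS = V_DS ≥ V_GS − V_th, so the device is in saturation.
KCL at the drain: ½ k_n (V_GS − V_th)² = (V_DD − V_GS)/R.
Let x = V_GS − 0.553. Then 164 x² + x − 13.65 = 0, giving x = 0.285 V (positive root), so V_GS = 0.838 V.
I_D = (V_DD − V_GS)/R = (14.2 − 0.838) / 43.9 = 0.304 mA.

V_GS = 0.838 V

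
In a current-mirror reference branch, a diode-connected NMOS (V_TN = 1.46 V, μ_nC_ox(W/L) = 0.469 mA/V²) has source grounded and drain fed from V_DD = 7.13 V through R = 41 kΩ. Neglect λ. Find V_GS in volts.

With gate tied to drain, V_GS = V_DS ≥ V_GS − V_TN, so the device is in saturation.
KCL at the drain: ½ k_n (V_GS − V_TN)² = (V_DD − V_GS)/R.
Let x = V_GS − 1.46. Then 9.61 x² + x − 5.67 = 0, giving x = 0.718 V (positive root), so V_GS = 2.18 V.
I_D = (V_DD − V_GS)/R = (7.13 − 2.18) / 41 = 0.121 mA.

V_GS = 2.18 V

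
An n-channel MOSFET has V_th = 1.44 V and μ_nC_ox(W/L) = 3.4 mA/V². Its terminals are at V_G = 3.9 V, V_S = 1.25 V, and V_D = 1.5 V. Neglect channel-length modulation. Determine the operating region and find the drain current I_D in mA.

Triode; I_D = 0.922 mA

V_GS = V_G − V_S = 3.9 − 1.25 = 2.65 V; V_DS = V_D − V_S = 1.5 − 1.25 = 0.25 V.
V_ov = V_GS − V_th = 2.65 − 1.44 = 1.21 V.
Since V_DS = 0.25 V < V_ov = 1.21 V, the device is in the triode region.
I_D = k_n [V_ov · V_DS − ½ V_DS²] = 3.4 × [1.21 × 0.25 − 0.5 × 0.25²] = 0.922 mA.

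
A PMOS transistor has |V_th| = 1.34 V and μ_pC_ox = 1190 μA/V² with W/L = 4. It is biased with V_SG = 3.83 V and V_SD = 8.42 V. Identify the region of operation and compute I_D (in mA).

Saturation; I_D = 14.8 mA

k_p = μ_pC_ox · (W/L) = 4.76 mA/V².
V_ov = V_SG − |V_th| = 3.83 − 1.34 = 2.49 V.
Since V_SD = 8.42 V ≥ V_ov = 2.49 V, the device is in saturation.
I_D = ½ k_p V_ov² = 0.5 × 4.76 × 2.49² = 14.8 mA.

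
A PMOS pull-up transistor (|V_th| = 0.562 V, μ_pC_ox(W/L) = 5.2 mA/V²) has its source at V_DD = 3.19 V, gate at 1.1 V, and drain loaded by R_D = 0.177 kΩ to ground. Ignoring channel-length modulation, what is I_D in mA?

I_D = 6.07 mA

V_SG = V_DD − V_G = 3.19 − 1.1 = 2.09 V, so V_ov = 2.09 − 0.562 = 1.53 V.
Assume saturation: I_D = ½ k_p V_ov² = 0.5 × 5.2 × 1.53² = 6.07 mA, giving V_SD = V_DD − I_D R_D = 3.19 − 6.07 × 0.177 = 2.12 V.
V_SD = 2.12 V ≥ V_ov = 1.53 V, confirming saturation.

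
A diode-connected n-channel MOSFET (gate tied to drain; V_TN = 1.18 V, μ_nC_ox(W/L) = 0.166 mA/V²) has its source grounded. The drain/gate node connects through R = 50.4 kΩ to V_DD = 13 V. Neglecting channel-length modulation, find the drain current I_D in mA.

I_D = 0.203 mA

With gate tied to drain, V_GS = V_DS ≥ V_GS − V_TN, so the device is in saturation.
KCL at the drain: ½ k_n (V_GS − V_TN)² = (V_DD − V_GS)/R.
Let x = V_GS − 1.18. Then 4.18 x² + x − 11.82 = 0, giving x = 1.57 V (positive root), so V_GS = 2.75 V.
I_D = (V_DD − V_GS)/R = (13 − 2.75) / 50.4 = 0.203 mA.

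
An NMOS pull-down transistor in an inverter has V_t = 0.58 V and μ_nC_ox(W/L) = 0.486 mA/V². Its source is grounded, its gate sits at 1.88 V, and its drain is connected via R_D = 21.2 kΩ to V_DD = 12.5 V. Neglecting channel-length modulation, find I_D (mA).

I_D = 0.411 mA

V_GS = V_G = 1.88 V, so V_ov = 1.88 − 0.58 = 1.3 V.
Assume saturation: I_D = ½ k_n V_ov² = 0.5 × 0.486 × 1.3² = 0.411 mA, giving V_DS = V_DD − I_D R_D = 12.5 − 0.411 × 21.2 = 3.79 V.
V_DS = 3.79 V ≥ V_ov = 1.3 V, confirming saturation.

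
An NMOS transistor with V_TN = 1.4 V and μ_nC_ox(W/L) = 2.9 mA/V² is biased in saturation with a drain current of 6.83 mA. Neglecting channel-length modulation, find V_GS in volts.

V_GS = 3.57 V

In saturation I_D = ½ k_n (V_GS − V_TN)², so V_GS − V_TN = √(2 I_D / k_n) = √(2 × 6.83 / 2.9) = 2.17 V.
V_GS = 1.4 + 2.17 = 3.57 V.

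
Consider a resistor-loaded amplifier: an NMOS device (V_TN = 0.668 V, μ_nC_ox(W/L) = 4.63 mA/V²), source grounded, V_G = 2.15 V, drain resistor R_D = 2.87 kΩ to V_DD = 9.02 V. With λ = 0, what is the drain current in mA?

I_D = 2.96 mA

V_GS = V_G = 2.15 V, so V_ov = 2.15 − 0.668 = 1.48 V.
Assume saturation: I_D = ½ k_n V_ov² = 0.5 × 4.63 × 1.48² = 5.08 mA, giving V_DS = V_DD − I_D R_D = 9.02 − 5.08 × 2.87 = -5.57 V.
But -5.57 V < V_ov = 1.48 V, so the device is actually in triode.
In triode I_D = k_n[V_ov V_DS − ½ V_DS²] and I_D = (V_DD − V_DS)/R_D. Equating: 6.64 V_DS² − 20.69 V_DS + 9.02 = 0, giving V_DS = 0.524 V (the root below V_ov).
I_D = (9.02 − 0.524) / 2.87 = 2.96 mA.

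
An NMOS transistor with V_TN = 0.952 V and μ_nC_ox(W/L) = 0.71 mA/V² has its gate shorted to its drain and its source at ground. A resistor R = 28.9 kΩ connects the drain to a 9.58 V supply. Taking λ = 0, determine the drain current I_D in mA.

With gate tied to drain, V_GS = V_DS ≥ V_GS − V_TN, so the device is in saturation.
KCL at the drain: ½ k_n (V_GS − V_TN)² = (V_DD − V_GS)/R.
Let x = V_GS − 0.952. Then 10.3 x² + x − 8.628 = 0, giving x = 0.87 V (positive root), so V_GS = 1.82 V.
I_D = (V_DD − V_GS)/R = (9.58 − 1.82) / 28.9 = 0.268 mA.

I_D = 0.268 mA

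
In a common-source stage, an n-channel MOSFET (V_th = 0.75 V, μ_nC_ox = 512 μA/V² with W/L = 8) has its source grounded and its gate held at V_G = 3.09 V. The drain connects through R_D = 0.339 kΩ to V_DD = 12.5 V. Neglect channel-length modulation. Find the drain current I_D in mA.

I_D = 11.2 mA

V_GS = V_G = 3.09 V, so V_ov = 3.09 − 0.75 = 2.34 V.
k_n = μ_nC_ox · (W/L) = 4.096 mA/V².
Assume saturation: I_D = ½ k_n V_ov² = 0.5 × 4.096 × 2.34² = 11.2 mA, giving V_DS = V_DD − I_D R_D = 12.5 − 11.2 × 0.339 = 8.7 V.
V_DS = 8.7 V ≥ V_ov = 2.34 V, confirming saturation.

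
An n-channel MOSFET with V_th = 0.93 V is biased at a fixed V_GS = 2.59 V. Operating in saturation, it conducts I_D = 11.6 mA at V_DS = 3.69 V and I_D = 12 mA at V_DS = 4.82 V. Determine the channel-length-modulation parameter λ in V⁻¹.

λ = 0.0344 V⁻¹

With V_GS fixed, I_D ∝ (1 + λ V_DS) in saturation, so I_D2/I_D1 = (1 + λ V_DS2)/(1 + λ V_DS1).
12/11.6 = 1.034 = (1 + 4.82 λ)/(1 + 3.69 λ).
Solving: λ (I_D1 V_DS2 − I_D2 V_DS1) = I_D2 − I_D1, so λ = (12 − 11.6) / (11.6 × 4.82 − 12 × 3.69) = 0.4 / 11.6 = 0.0344 V⁻¹.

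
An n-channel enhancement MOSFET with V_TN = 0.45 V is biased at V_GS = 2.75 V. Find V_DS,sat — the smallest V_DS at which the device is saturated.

The boundary between triode and saturation is V_DS = V_GS − V_TN = V_ov.
V_ov = 2.75 − 0.45 = 2.3 V.

V_DS,sat = 2.30 V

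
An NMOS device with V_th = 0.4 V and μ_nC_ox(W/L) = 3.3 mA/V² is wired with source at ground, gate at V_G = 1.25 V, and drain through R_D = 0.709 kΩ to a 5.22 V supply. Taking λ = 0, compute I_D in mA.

I_D = 1.19 mA

V_GS = V_G = 1.25 V, so V_ov = 1.25 − 0.4 = 0.85 V.
Assume saturation: I_D = ½ k_n V_ov² = 0.5 × 3.3 × 0.85² = 1.19 mA, giving V_DS = V_DD − I_D R_D = 5.22 − 1.19 × 0.709 = 4.37 V.
V_DS = 4.37 V ≥ V_ov = 0.85 V, confirming saturation.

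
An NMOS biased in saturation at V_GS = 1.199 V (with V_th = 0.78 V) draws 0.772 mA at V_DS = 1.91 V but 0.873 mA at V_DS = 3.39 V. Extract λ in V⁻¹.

With V_GS fixed, I_D ∝ (1 + λ V_DS) in saturation, so I_D2/I_D1 = (1 + λ V_DS2)/(1 + λ V_DS1).
0.873/0.772 = 1.131 = (1 + 3.39 λ)/(1 + 1.91 λ).
Solving: λ (I_D1 V_DS2 − I_D2 V_DS1) = I_D2 − I_D1, so λ = (0.873 − 0.772) / (0.772 × 3.39 − 0.873 × 1.91) = 0.101 / 0.95 = 0.106 V⁻¹.

λ = 0.106 V⁻¹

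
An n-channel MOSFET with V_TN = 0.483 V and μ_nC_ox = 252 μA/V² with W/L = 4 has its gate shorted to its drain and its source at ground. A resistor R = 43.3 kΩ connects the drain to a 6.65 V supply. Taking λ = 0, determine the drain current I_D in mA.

I_D = 0.131 mA

With gate tied to drain, V_GS = V_DS ≥ V_GS − V_TN, so the device is in saturation.
k_n = μ_nC_ox · (W/L) = 1.008 mA/V².
KCL at the drain: ½ k_n (V_GS − V_TN)² = (V_DD − V_GS)/R.
Let x = V_GS − 0.483. Then 21.8 x² + x − 6.167 = 0, giving x = 0.509 V (positive root), so V_GS = 0.992 V.
I_D = (V_DD − V_GS)/R = (6.65 − 0.992) / 43.3 = 0.131 mA.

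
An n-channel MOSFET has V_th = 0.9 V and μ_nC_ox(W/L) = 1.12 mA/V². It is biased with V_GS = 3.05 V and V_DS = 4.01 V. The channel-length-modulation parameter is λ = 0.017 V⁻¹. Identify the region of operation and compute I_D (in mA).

V_ov = V_GS − V_th = 3.05 − 0.9 = 2.15 V.
Since V_DS = 4.01 V ≥ V_ov = 2.15 V, the device is in saturation.
I_D = ½ k_n V_ov² (1 + λ V_DS) = 0.5 × 1.12 × 2.15² × (1 + 0.017 × 4.01) = 2.77 mA.

Saturation; I_D = 2.77 mA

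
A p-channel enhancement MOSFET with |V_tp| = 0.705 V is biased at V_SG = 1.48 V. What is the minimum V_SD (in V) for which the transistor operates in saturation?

The boundary between triode and saturation is V_SD = V_SG − |V_tp| = V_ov.
V_ov = 1.48 − 0.705 = 0.775 V.

V_SD,sat = 0.775 V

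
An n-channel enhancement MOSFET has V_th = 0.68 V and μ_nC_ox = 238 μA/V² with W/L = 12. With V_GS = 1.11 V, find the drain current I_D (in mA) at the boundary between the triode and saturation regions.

I_D = 0.264 mA

At the boundary V_DS = V_ov = V_GS − V_th = 1.11 − 0.68 = 0.43 V.
k_n = μ_nC_ox · (W/L) = 2.856 mA/V².
I_D = ½ k_n V_ov² = 0.5 × 2.856 × 0.43² = 0.264 mA.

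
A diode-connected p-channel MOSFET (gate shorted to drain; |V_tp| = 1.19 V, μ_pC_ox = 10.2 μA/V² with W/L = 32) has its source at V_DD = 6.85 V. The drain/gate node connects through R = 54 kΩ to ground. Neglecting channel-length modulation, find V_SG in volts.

With gate tied to drain, V_SG = V_SD ≥ V_SG − |V_tp|, so the device is in saturation.
k_p = μ_pC_ox · (W/L) = 0.3264 mA/V².
KCL at the drain: ½ k_p (V_SG − |V_tp|)² = (V_DD − V_SG)/R.
Let x = V_SG − 1.19. Then 8.81 x² + x − 5.66 = 0, giving x = 0.747 V (positive root), so V_SG = 1.94 V.
I_D = (V_DD − V_SG)/R = (6.85 − 1.94) / 54 = 0.091 mA.

V_SG = 1.94 V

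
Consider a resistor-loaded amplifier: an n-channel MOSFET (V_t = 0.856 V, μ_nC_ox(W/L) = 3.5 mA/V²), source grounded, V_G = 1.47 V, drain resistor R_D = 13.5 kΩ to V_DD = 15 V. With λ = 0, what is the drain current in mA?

I_D = 0.660 mA

V_GS = V_G = 1.47 V, so V_ov = 1.47 − 0.856 = 0.614 V.
Assume saturation: I_D = ½ k_n V_ov² = 0.5 × 3.5 × 0.614² = 0.66 mA, giving V_DS = V_DD − I_D R_D = 15 − 0.66 × 13.5 = 6.09 V.
V_DS = 6.09 V ≥ V_ov = 0.614 V, confirming saturation.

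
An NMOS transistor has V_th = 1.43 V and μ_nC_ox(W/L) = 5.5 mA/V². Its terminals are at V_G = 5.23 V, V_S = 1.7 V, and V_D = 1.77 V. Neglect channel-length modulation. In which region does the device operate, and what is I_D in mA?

V_GS = V_G − V_S = 5.23 − 1.7 = 3.53 V; V_DS = V_D − V_S = 1.77 − 1.7 = 0.07 V.
V_ov = V_GS − V_th = 3.53 − 1.43 = 2.1 V.
Since V_DS = 0.07 V < V_ov = 2.1 V, the device is in the triode region.
I_D = k_n [V_ov · V_DS − ½ V_DS²] = 5.5 × [2.1 × 0.07 − 0.5 × 0.07²] = 0.795 mA.

Triode; I_D = 0.795 mA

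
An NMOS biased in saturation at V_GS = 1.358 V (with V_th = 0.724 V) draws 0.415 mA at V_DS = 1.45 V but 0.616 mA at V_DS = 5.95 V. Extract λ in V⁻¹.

With V_GS fixed, I_D ∝ (1 + λ V_DS) in saturation, so I_D2/I_D1 = (1 + λ V_DS2)/(1 + λ V_DS1).
0.616/0.415 = 1.484 = (1 + 5.95 λ)/(1 + 1.45 λ).
Solving: λ (I_D1 V_DS2 − I_D2 V_DS1) = I_D2 − I_D1, so λ = (0.616 − 0.415) / (0.415 × 5.95 − 0.616 × 1.45) = 0.201 / 1.58 = 0.128 V⁻¹.

λ = 0.128 V⁻¹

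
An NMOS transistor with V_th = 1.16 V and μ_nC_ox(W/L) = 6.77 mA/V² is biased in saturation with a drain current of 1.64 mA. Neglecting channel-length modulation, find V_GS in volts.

V_GS = 1.86 V

In saturation I_D = ½ k_n (V_GS − V_th)², so V_GS − V_th = √(2 I_D / k_n) = √(2 × 1.64 / 6.77) = 0.696 V.
V_GS = 1.16 + 0.696 = 1.86 V.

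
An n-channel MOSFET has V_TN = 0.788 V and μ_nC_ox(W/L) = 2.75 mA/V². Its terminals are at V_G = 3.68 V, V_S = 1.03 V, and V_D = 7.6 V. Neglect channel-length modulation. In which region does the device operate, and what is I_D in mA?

Saturation; I_D = 4.77 mA

V_GS = V_G − V_S = 3.68 − 1.03 = 2.65 V; V_DS = V_D − V_S = 7.6 − 1.03 = 6.57 V.
V_ov = V_GS − V_TN = 2.65 − 0.788 = 1.86 V.
Since V_DS = 6.57 V ≥ V_ov = 1.86 V, the device is in saturation.
I_D = ½ k_n V_ov² = 0.5 × 2.75 × 1.86² = 4.77 mA.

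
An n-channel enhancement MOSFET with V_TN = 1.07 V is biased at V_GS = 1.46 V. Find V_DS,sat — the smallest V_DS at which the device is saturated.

V_DS,sat = 0.390 V

The boundary between triode and saturation is V_DS = V_GS − V_TN = V_ov.
V_ov = 1.46 − 1.07 = 0.39 V.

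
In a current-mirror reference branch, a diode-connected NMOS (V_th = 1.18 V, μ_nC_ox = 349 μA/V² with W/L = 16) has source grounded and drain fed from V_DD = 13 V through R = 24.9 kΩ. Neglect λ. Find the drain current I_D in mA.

I_D = 0.458 mA

With gate tied to drain, V_GS = V_DS ≥ V_GS − V_th, so the device is in saturation.
k_n = μ_nC_ox · (W/L) = 5.584 mA/V².
KCL at the drain: ½ k_n (V_GS − V_th)² = (V_DD − V_GS)/R.
Let x = V_GS − 1.18. Then 69.5 x² + x − 11.82 = 0, giving x = 0.405 V (positive root), so V_GS = 1.59 V.
I_D = (V_DD − V_GS)/R = (13 − 1.59) / 24.9 = 0.458 mA.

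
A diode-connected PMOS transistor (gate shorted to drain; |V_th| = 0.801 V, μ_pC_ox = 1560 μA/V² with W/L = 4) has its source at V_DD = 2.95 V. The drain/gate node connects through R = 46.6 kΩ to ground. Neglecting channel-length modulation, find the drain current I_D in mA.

I_D = 0.0436 mA

With gate tied to drain, V_SG = V_SD ≥ V_SG − |V_th|, so the device is in saturation.
k_p = μ_pC_ox · (W/L) = 6.24 mA/V².
KCL at the drain: ½ k_p (V_SG − |V_th|)² = (V_DD − V_SG)/R.
Let x = V_SG − 0.801. Then 145 x² + x − 2.149 = 0, giving x = 0.118 V (positive root), so V_SG = 0.919 V.
I_D = (V_DD − V_SG)/R = (2.95 − 0.919) / 46.6 = 0.0436 mA.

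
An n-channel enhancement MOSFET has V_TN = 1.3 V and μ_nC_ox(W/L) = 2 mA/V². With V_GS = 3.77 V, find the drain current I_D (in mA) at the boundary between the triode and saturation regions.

I_D = 6.10 mA

At the boundary V_DS = V_ov = V_GS − V_TN = 3.77 − 1.3 = 2.47 V.
I_D = ½ k_n V_ov² = 0.5 × 2 × 2.47² = 6.1 mA.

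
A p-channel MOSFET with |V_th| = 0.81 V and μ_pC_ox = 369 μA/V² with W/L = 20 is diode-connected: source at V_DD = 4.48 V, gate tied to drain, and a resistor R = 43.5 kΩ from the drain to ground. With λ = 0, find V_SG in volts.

V_SG = 0.958 V

With gate tied to drain, V_SG = V_SD ≥ V_SG − |V_th|, so the device is in saturation.
k_p = μ_pC_ox · (W/L) = 7.38 mA/V².
KCL at the drain: ½ k_p (V_SG − |V_th|)² = (V_DD − V_SG)/R.
Let x = V_SG − 0.81. Then 161 x² + x − 3.67 = 0, giving x = 0.148 V (positive root), so V_SG = 0.958 V.
I_D = (V_DD − V_SG)/R = (4.48 − 0.958) / 43.5 = 0.081 mA.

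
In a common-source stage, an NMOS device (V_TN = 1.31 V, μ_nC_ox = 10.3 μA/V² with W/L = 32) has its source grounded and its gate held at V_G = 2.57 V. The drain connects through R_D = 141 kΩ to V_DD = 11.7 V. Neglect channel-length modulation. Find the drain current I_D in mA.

I_D = 0.0815 mA

V_GS = V_G = 2.57 V, so V_ov = 2.57 − 1.31 = 1.26 V.
k_n = μ_nC_ox · (W/L) = 0.3296 mA/V².
Assume saturation: I_D = ½ k_n V_ov² = 0.5 × 0.3296 × 1.26² = 0.262 mA, giving V_DS = V_DD − I_D R_D = 11.7 − 0.262 × 141 = -25.2 V.
But -25.2 V < V_ov = 1.26 V, so the device is actually in triode.
In triode I_D = k_n[V_ov V_DS − ½ V_DS²] and I_D = (V_DD − V_DS)/R_D. Equating: 23.2 V_DS² − 59.56 V_DS + 11.7 = 0, giving V_DS = 0.214 V (the root below V_ov).
I_D = (11.7 − 0.214) / 141 = 0.0815 mA.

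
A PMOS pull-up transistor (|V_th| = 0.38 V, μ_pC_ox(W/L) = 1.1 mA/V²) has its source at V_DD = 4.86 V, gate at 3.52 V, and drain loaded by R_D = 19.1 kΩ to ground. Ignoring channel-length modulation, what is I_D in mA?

I_D = 0.241 mA

V_SG = V_DD − V_G = 4.86 − 3.52 = 1.34 V, so V_ov = 1.34 − 0.38 = 0.96 V.
Assume saturation: I_D = ½ k_p V_ov² = 0.5 × 1.1 × 0.96² = 0.507 mA, giving V_SD = V_DD − I_D R_D = 4.86 − 0.507 × 19.1 = -4.82 V.
But -4.82 V < V_ov = 0.96 V, so the device is actually in triode.
In triode I_D = k_p[V_ov V_SD − ½ V_SD²] and I_D = (V_DD − V_SD)/R_D. Equating: 10.5 V_SD² − 21.17 V_SD + 4.86 = 0, giving V_SD = 0.264 V (the root below V_ov).
I_D = (4.86 − 0.264) / 19.1 = 0.241 mA.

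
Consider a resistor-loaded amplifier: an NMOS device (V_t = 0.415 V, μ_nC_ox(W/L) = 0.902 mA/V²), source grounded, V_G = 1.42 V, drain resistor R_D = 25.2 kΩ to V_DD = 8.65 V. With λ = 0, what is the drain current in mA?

I_D = 0.325 mA

V_GS = V_G = 1.42 V, so V_ov = 1.42 − 0.415 = 1 V.
Assume saturation: I_D = ½ k_n V_ov² = 0.5 × 0.902 × 1² = 0.456 mA, giving V_DS = V_DD − I_D R_D = 8.65 − 0.456 × 25.2 = -2.83 V.
But -2.83 V < V_ov = 1 V, so the device is actually in triode.
In triode I_D = k_n[V_ov V_DS − ½ V_DS²] and I_D = (V_DD − V_DS)/R_D. Equating: 11.4 V_DS² − 23.84 V_DS + 8.65 = 0, giving V_DS = 0.467 V (the root below V_ov).
I_D = (8.65 − 0.467) / 25.2 = 0.325 mA.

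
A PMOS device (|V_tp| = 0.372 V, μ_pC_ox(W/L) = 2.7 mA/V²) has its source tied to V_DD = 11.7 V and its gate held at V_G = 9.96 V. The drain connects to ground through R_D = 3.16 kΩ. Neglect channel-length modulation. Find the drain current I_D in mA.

I_D = 2.53 mA

V_SG = V_DD − V_G = 11.7 − 9.96 = 1.74 V, so V_ov = 1.74 − 0.372 = 1.37 V.
Assume saturation: I_D = ½ k_p V_ov² = 0.5 × 2.7 × 1.37² = 2.53 mA, giving V_SD = V_DD − I_D R_D = 11.7 − 2.53 × 3.16 = 3.72 V.
V_SD = 3.72 V ≥ V_ov = 1.37 V, confirming saturation.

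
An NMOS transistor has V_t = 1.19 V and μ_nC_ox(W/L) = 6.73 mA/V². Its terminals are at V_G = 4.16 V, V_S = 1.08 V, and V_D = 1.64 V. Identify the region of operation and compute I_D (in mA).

V_GS = V_G − V_S = 4.16 − 1.08 = 3.08 V; V_DS = V_D − V_S = 1.64 − 1.08 = 0.56 V.
V_ov = V_GS − V_t = 3.08 − 1.19 = 1.89 V.
Since V_DS = 0.56 V < V_ov = 1.89 V, the device is in the triode region.
I_D = k_n [V_ov · V_DS − ½ V_DS²] = 6.73 × [1.89 × 0.56 − 0.5 × 0.56²] = 6.07 mA.

Triode; I_D = 6.07 mA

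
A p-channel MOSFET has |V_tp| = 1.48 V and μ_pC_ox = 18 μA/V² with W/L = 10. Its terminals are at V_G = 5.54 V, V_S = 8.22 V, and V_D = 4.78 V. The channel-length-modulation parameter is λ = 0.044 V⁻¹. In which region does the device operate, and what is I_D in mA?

Saturation; I_D = 0.149 mA

V_SG = V_S − V_G = 8.22 − 5.54 = 2.68 V; V_SD = V_S − V_D = 8.22 − 4.78 = 3.44 V.
k_p = μ_pC_ox · (W/L) = 0.18 mA/V².
V_ov = V_SG − |V_tp| = 2.68 − 1.48 = 1.2 V.
Since V_SD = 3.44 V ≥ V_ov = 1.2 V, the device is in saturation.
I_D = ½ k_p V_ov² (1 + λ V_SD) = 0.5 × 0.18 × 1.2² × (1 + 0.044 × 3.44) = 0.149 mA.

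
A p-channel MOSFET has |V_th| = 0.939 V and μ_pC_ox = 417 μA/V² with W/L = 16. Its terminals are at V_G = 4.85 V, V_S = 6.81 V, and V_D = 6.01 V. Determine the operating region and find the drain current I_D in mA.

Triode; I_D = 3.31 mA

V_SG = V_S − V_G = 6.81 − 4.85 = 1.96 V; V_SD = V_S − V_D = 6.81 − 6.01 = 0.8 V.
k_p = μ_pC_ox · (W/L) = 6.672 mA/V².
V_ov = V_SG − |V_th| = 1.96 − 0.939 = 1.02 V.
Since V_SD = 0.8 V < V_ov = 1.02 V, the device is in the triode region.
I_D = k_p [V_ov · V_SD − ½ V_SD²] = 6.672 × [1.02 × 0.8 − 0.5 × 0.8²] = 3.31 mA.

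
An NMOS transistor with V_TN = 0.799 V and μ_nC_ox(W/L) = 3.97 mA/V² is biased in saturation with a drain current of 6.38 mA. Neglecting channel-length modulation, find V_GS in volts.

V_GS = 2.59 V

In saturation I_D = ½ k_n (V_GS − V_TN)², so V_GS − V_TN = √(2 I_D / k_n) = √(2 × 6.38 / 3.97) = 1.79 V.
V_GS = 0.799 + 1.79 = 2.59 V.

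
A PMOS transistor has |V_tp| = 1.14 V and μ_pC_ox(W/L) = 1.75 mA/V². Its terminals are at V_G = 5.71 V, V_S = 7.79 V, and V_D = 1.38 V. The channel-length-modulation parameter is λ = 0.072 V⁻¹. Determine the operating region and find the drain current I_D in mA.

Saturation; I_D = 1.13 mA

V_SG = V_S − V_G = 7.79 − 5.71 = 2.08 V; V_SD = V_S − V_D = 7.79 − 1.38 = 6.41 V.
V_ov = V_SG − |V_tp| = 2.08 − 1.14 = 0.94 V.
Since V_SD = 6.41 V ≥ V_ov = 0.94 V, the device is in saturation.
I_D = ½ k_p V_ov² (1 + λ V_SD) = 0.5 × 1.75 × 0.94² × (1 + 0.072 × 6.41) = 1.13 mA.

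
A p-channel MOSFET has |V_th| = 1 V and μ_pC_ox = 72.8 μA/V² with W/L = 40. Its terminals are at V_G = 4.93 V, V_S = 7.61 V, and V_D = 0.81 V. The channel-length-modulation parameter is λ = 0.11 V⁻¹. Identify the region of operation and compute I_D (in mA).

Saturation; I_D = 7.18 mA

V_SG = V_S − V_G = 7.61 − 4.93 = 2.68 V; V_SD = V_S − V_D = 7.61 − 0.81 = 6.8 V.
k_p = μ_pC_ox · (W/L) = 2.912 mA/V².
V_ov = V_SG − |V_th| = 2.68 − 1 = 1.68 V.
Since V_SD = 6.8 V ≥ V_ov = 1.68 V, the device is in saturation.
I_D = ½ k_p V_ov² (1 + λ V_SD) = 0.5 × 2.912 × 1.68² × (1 + 0.11 × 6.8) = 7.18 mA.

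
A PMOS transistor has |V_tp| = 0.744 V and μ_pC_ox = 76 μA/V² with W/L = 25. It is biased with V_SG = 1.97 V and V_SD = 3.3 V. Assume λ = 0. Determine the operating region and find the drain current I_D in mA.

k_p = μ_pC_ox · (W/L) = 1.9 mA/V².
V_ov = V_SG − |V_tp| = 1.97 − 0.744 = 1.23 V.
Since V_SD = 3.3 V ≥ V_ov = 1.23 V, the device is in saturation.
I_D = ½ k_p V_ov² = 0.5 × 1.9 × 1.23² = 1.43 mA.

Saturation; I_D = 1.43 mA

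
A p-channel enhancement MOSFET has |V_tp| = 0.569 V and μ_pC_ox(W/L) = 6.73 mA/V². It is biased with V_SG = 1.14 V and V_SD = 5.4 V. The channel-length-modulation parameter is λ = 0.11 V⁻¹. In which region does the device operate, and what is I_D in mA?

V_ov = V_SG − |V_tp| = 1.14 − 0.569 = 0.571 V.
Since V_SD = 5.4 V ≥ V_ov = 0.571 V, the device is in saturation.
I_D = ½ k_p V_ov² (1 + λ V_SD) = 0.5 × 6.73 × 0.571² × (1 + 0.11 × 5.4) = 1.75 mA.

Saturation; I_D = 1.75 mA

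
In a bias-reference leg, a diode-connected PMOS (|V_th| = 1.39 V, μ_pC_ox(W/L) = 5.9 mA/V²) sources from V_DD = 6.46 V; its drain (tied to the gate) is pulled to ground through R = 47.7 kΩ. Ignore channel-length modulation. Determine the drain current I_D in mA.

With gate tied to drain, V_SG = V_SD ≥ V_SG − |V_th|, so the device is in saturation.
KCL at the drain: ½ k_p (V_SG − |V_th|)² = (V_DD − V_SG)/R.
Let x = V_SG − 1.39. Then 141 x² + x − 5.07 = 0, giving x = 0.186 V (positive root), so V_SG = 1.58 V.
I_D = (V_DD − V_SG)/R = (6.46 − 1.58) / 47.7 = 0.102 mA.

I_D = 0.102 mA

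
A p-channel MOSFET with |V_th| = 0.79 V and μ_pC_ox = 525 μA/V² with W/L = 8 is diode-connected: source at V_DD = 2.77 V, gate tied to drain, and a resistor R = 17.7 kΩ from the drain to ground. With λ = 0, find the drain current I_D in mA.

With gate tied to drain, V_SG = V_SD ≥ V_SG − |V_th|, so the device is in saturation.
k_p = μ_pC_ox · (W/L) = 4.2 mA/V².
KCL at the drain: ½ k_p (V_SG − |V_th|)² = (V_DD − V_SG)/R.
Let x = V_SG − 0.79. Then 37.2 x² + x − 1.98 = 0, giving x = 0.218 V (positive root), so V_SG = 1.01 V.
I_D = (V_DD − V_SG)/R = (2.77 − 1.01) / 17.7 = 0.0996 mA.

I_D = 0.0996 mA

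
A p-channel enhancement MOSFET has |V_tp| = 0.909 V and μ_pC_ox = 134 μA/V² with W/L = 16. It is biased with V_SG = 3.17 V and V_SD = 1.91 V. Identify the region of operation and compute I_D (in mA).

Triode; I_D = 5.35 mA

k_p = μ_pC_ox · (W/L) = 2.144 mA/V².
V_ov = V_SG − |V_tp| = 3.17 − 0.909 = 2.26 V.
Since V_SD = 1.91 V < V_ov = 2.26 V, the device is in the triode region.
I_D = k_p [V_ov · V_SD − ½ V_SD²] = 2.144 × [2.26 × 1.91 − 0.5 × 1.91²] = 5.35 mA.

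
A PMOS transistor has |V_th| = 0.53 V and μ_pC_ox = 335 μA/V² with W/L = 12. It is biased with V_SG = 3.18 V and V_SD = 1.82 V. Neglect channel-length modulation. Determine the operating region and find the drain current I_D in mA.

k_p = μ_pC_ox · (W/L) = 4.02 mA/V².
V_ov = V_SG − |V_th| = 3.18 − 0.53 = 2.65 V.
Since V_SD = 1.82 V < V_ov = 2.65 V, the device is in the triode region.
I_D = k_p [V_ov · V_SD − ½ V_SD²] = 4.02 × [2.65 × 1.82 − 0.5 × 1.82²] = 12.7 mA.

Triode; I_D = 12.7 mA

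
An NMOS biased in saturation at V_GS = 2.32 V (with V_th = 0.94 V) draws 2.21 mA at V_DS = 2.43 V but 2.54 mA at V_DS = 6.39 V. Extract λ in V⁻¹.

With V_GS fixed, I_D ∝ (1 + λ V_DS) in saturation, so I_D2/I_D1 = (1 + λ V_DS2)/(1 + λ V_DS1).
2.54/2.21 = 1.149 = (1 + 6.39 λ)/(1 + 2.43 λ).
Solving: λ (I_D1 V_DS2 − I_D2 V_DS1) = I_D2 − I_D1, so λ = (2.54 − 2.21) / (2.21 × 6.39 − 2.54 × 2.43) = 0.33 / 7.95 = 0.0415 V⁻¹.

λ = 0.0415 V⁻¹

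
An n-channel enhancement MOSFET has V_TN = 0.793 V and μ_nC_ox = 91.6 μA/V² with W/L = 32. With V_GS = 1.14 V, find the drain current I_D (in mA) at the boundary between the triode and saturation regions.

I_D = 0.176 mA

At the boundary V_DS = V_ov = V_GS − V_TN = 1.14 − 0.793 = 0.347 V.
k_n = μ_nC_ox · (W/L) = 2.931 mA/V².
I_D = ½ k_n V_ov² = 0.5 × 2.931 × 0.347² = 0.176 mA.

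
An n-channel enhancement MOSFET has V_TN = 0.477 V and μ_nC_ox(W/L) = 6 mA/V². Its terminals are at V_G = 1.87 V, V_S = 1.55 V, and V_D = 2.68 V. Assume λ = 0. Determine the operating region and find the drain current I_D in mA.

V_GS = V_G − V_S = 1.87 − 1.55 = 0.32 V; V_DS = V_D − V_S = 2.68 − 1.55 = 1.13 V.
V_GS = 0.32 V < V_TN = 0.477 V, so the transistor is in cutoff.

Cutoff; I_D = 0 mA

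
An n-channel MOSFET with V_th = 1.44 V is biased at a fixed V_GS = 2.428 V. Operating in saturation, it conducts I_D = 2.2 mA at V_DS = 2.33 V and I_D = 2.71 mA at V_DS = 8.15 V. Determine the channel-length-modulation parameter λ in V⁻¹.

With V_GS fixed, I_D ∝ (1 + λ V_DS) in saturation, so I_D2/I_D1 = (1 + λ V_DS2)/(1 + λ V_DS1).
2.71/2.2 = 1.232 = (1 + 8.15 λ)/(1 + 2.33 λ).
Solving: λ (I_D1 V_DS2 − I_D2 V_DS1) = I_D2 − I_D1, so λ = (2.71 − 2.2) / (2.2 × 8.15 − 2.71 × 2.33) = 0.51 / 11.6 = 0.0439 V⁻¹.

λ = 0.0439 V⁻¹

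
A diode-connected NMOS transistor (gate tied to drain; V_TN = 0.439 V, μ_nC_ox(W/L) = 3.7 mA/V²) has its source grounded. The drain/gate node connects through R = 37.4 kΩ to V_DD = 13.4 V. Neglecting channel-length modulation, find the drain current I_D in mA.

With gate tied to drain, V_GS = V_DS ≥ V_GS − V_TN, so the device is in saturation.
KCL at the drain: ½ k_n (V_GS − V_TN)² = (V_DD − V_GS)/R.
Let x = V_GS − 0.439. Then 69.2 x² + x − 12.96 = 0, giving x = 0.426 V (positive root), so V_GS = 0.865 V.
I_D = (V_DD − V_GS)/R = (13.4 − 0.865) / 37.4 = 0.335 mA.

I_D = 0.335 mA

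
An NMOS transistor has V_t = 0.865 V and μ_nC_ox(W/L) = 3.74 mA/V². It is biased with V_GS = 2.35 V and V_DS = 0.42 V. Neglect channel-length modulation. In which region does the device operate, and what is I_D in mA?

V_ov = V_GS − V_t = 2.35 − 0.865 = 1.49 V.
Since V_DS = 0.42 V < V_ov = 1.49 V, the device is in the triode region.
I_D = k_n [V_ov · V_DS − ½ V_DS²] = 3.74 × [1.49 × 0.42 − 0.5 × 0.42²] = 2 mA.

Triode; I_D = 2.00 mA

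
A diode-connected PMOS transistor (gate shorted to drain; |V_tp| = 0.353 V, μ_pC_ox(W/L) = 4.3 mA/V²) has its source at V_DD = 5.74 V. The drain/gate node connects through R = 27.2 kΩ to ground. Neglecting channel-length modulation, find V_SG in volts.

With gate tied to drain, V_SG = V_SD ≥ V_SG − |V_tp|, so the device is in saturation.
KCL at the drain: ½ k_p (V_SG − |V_tp|)² = (V_DD − V_SG)/R.
Let x = V_SG − 0.353. Then 58.5 x² + x − 5.387 = 0, giving x = 0.295 V (positive root), so V_SG = 0.648 V.
I_D = (V_DD − V_SG)/R = (5.74 − 0.648) / 27.2 = 0.187 mA.

V_SG = 0.648 V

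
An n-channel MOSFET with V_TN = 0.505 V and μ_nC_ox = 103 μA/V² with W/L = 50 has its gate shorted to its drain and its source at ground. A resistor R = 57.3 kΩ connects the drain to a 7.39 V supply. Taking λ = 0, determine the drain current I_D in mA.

I_D = 0.116 mA

With gate tied to drain, V_GS = V_DS ≥ V_GS − V_TN, so the device is in saturation.
k_n = μ_nC_ox · (W/L) = 5.15 mA/V².
KCL at the drain: ½ k_n (V_GS − V_TN)² = (V_DD − V_GS)/R.
Let x = V_GS − 0.505. Then 148 x² + x − 6.885 = 0, giving x = 0.213 V (positive root), so V_GS = 0.718 V.
I_D = (V_DD − V_GS)/R = (7.39 − 0.718) / 57.3 = 0.116 mA.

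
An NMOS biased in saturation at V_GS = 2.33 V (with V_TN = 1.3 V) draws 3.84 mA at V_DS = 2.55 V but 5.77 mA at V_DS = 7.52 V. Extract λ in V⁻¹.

With V_GS fixed, I_D ∝ (1 + λ V_DS) in saturation, so I_D2/I_D1 = (1 + λ V_DS2)/(1 + λ V_DS1).
5.77/3.84 = 1.503 = (1 + 7.52 λ)/(1 + 2.55 λ).
Solving: λ (I_D1 V_DS2 − I_D2 V_DS1) = I_D2 − I_D1, so λ = (5.77 − 3.84) / (3.84 × 7.52 − 5.77 × 2.55) = 1.93 / 14.2 = 0.136 V⁻¹.

λ = 0.136 V⁻¹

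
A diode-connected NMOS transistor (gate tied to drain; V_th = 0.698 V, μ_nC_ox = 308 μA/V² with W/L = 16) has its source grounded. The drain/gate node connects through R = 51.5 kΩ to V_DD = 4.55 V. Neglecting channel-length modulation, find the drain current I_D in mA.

With gate tied to drain, V_GS = V_DS ≥ V_GS − V_th, so the device is in saturation.
k_n = μ_nC_ox · (W/L) = 4.928 mA/V².
KCL at the drain: ½ k_n (V_GS − V_th)² = (V_DD − V_GS)/R.
Let x = V_GS − 0.698. Then 127 x² + x − 3.852 = 0, giving x = 0.17 V (positive root), so V_GS = 0.868 V.
I_D = (V_DD − V_GS)/R = (4.55 − 0.868) / 51.5 = 0.0715 mA.

I_D = 0.0715 mA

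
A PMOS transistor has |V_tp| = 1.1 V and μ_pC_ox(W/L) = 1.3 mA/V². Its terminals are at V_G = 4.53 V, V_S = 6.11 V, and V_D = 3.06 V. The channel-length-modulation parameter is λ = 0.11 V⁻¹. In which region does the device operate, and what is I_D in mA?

Saturation; I_D = 0.200 mA

V_SG = V_S − V_G = 6.11 − 4.53 = 1.58 V; V_SD = V_S − V_D = 6.11 − 3.06 = 3.05 V.
V_ov = V_SG − |V_tp| = 1.58 − 1.1 = 0.48 V.
Since V_SD = 3.05 V ≥ V_ov = 0.48 V, the device is in saturation.
I_D = ½ k_p V_ov² (1 + λ V_SD) = 0.5 × 1.3 × 0.48² × (1 + 0.11 × 3.05) = 0.2 mA.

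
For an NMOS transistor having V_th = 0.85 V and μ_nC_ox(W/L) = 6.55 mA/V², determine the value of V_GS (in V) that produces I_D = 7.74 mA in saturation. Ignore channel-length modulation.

V_GS = 2.39 V

In saturation I_D = ½ k_n (V_GS − V_th)², so V_GS − V_th = √(2 I_D / k_n) = √(2 × 7.74 / 6.55) = 1.54 V.
V_GS = 0.85 + 1.54 = 2.39 V.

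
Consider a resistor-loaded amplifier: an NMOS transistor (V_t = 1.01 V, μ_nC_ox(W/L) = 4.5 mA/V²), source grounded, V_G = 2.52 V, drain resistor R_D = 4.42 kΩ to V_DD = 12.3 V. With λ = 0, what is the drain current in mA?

V_GS = V_G = 2.52 V, so V_ov = 2.52 − 1.01 = 1.51 V.
Assume saturation: I_D = ½ k_n V_ov² = 0.5 × 4.5 × 1.51² = 5.13 mA, giving V_DS = V_DD − I_D R_D = 12.3 − 5.13 × 4.42 = -10.4 V.
But -10.4 V < V_ov = 1.51 V, so the device is actually in triode.
In triode I_D = k_n[V_ov V_DS − ½ V_DS²] and I_D = (V_DD − V_DS)/R_D. Equating: 9.95 V_DS² − 31.03 V_DS + 12.3 = 0, giving V_DS = 0.466 V (the root below V_ov).
I_D = (12.3 − 0.466) / 4.42 = 2.68 mA.

I_D = 2.68 mA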